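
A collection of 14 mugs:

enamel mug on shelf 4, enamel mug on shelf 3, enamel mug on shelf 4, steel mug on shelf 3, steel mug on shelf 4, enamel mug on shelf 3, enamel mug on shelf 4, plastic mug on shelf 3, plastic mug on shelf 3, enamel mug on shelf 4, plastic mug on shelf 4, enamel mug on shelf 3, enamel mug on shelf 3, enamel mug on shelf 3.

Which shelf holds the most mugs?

shelf 3

Counts by shelf: shelf 3→8, shelf 4→6.
The maximum is 8, held uniquely by shelf 3.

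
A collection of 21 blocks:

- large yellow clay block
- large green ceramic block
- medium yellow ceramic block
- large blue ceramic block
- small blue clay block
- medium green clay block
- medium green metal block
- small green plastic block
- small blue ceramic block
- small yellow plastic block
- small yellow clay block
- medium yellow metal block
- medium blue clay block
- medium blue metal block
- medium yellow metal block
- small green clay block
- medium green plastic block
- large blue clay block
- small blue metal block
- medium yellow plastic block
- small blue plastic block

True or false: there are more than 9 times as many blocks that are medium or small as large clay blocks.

False

There are 17 blocks that are medium or small.
There are 2 large clay blocks.
The claim requires 17 > 9 × 2 = 18, which does not hold.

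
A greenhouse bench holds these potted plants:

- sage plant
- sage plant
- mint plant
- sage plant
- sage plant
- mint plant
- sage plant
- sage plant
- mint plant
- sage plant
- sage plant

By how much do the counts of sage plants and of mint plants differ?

sage plants: 8. mint plants: 3.
|8 − 3| = 8 − 3 = 5.

5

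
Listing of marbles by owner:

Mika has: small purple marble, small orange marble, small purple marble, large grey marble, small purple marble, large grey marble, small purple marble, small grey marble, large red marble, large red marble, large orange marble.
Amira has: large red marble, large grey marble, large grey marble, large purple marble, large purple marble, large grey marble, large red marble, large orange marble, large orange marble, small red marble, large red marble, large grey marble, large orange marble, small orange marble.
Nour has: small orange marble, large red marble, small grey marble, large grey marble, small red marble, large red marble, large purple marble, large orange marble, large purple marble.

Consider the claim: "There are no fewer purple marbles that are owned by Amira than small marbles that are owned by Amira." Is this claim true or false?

|purple marbles owned by Amira| = 2.
|small marbles owned by Amira| = 2.
The claim requires 2 ≥ 2, which holds.

True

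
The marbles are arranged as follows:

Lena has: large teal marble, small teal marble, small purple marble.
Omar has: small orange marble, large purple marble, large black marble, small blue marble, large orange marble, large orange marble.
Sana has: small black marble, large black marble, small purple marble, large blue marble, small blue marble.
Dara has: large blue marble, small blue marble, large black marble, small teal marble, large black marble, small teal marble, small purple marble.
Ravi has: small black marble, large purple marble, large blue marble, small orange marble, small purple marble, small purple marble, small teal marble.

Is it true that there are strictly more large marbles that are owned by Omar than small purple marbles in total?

False

large marbles owned by Omar: 4.
small purple marbles: 5.
The claim requires 4 > 5, which does not hold.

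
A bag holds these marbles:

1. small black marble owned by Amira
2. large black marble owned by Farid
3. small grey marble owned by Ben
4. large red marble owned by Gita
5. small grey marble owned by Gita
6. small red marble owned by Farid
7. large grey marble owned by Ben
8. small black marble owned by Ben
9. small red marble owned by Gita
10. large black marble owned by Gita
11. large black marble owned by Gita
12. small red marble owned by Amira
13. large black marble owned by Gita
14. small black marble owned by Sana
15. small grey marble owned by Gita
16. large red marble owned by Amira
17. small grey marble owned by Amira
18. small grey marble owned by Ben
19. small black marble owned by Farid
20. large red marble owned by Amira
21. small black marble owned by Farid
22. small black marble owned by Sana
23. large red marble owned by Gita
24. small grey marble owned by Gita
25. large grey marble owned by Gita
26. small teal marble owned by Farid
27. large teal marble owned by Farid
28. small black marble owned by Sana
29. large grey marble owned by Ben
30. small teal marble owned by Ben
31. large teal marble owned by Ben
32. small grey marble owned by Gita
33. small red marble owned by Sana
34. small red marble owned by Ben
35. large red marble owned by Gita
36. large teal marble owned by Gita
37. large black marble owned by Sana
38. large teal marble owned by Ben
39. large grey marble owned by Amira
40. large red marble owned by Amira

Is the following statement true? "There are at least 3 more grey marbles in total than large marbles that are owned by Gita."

|grey marbles| = 11.
|large marbles owned by Gita| = 8.
The claim requires 11 − 8 = 3 ≥ 3, which holds.

True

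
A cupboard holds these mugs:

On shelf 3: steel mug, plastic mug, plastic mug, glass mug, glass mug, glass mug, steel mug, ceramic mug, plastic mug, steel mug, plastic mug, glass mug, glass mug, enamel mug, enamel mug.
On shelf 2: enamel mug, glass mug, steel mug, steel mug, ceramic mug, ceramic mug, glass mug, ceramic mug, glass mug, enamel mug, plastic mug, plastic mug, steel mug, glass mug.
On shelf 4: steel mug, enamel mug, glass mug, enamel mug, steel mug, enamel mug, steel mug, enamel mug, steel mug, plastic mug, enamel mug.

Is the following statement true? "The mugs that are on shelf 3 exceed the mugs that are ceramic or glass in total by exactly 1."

True

|mugs on shelf 3| = 15.
|mugs that are ceramic or glass| = 14.
The claim requires 15 − 14 (= 1) to equal 1, which holds.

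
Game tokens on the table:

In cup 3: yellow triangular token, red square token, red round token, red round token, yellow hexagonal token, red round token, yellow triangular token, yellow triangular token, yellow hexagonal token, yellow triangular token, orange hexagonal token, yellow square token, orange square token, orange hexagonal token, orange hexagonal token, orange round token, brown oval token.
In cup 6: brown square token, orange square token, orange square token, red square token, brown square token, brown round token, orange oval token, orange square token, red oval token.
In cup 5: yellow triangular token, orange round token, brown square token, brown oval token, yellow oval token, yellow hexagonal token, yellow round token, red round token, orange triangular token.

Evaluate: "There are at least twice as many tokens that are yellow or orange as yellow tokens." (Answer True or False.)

True

There are 22 tokens that are yellow or orange.
There are 11 yellow tokens.
The claim requires 22 ≥ 2 × 11 = 22, which holds.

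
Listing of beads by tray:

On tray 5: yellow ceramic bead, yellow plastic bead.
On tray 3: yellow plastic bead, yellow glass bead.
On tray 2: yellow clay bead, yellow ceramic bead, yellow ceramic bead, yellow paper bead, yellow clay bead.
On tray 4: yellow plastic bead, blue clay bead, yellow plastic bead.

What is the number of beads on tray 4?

3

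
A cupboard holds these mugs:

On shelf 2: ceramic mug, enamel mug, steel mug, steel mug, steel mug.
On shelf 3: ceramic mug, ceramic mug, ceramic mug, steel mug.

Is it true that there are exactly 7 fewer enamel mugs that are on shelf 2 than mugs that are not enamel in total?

|enamel mugs on shelf 2| = 1.
|mugs that are not enamel| = 8.
The claim requires 8 − 1 (= 7) to equal 7, which holds.

True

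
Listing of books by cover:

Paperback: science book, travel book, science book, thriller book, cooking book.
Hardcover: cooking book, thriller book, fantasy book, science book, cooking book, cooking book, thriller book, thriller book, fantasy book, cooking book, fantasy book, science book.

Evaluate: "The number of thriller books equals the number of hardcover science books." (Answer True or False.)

False

|thriller books| = 4.
|hardcover science books| = 2.
The claim requires 4 = 2, which does not hold.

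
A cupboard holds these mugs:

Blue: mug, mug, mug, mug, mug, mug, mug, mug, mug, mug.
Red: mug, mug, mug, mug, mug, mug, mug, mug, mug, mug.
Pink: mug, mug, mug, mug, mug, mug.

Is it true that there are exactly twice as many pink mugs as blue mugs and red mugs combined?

pink mugs: 6.
blue mugs: 10; red mugs: 10; combined: 10 + 10 = 20.
The claim requires 6 = 2 × 20 = 40, which does not hold.

False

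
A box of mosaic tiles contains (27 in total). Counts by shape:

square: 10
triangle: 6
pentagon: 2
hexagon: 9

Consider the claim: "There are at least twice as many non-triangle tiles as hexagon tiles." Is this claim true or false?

non-triangle tiles: 21.
hexagon tiles: 9.
The claim requires 21 ≥ 2 × 9 = 18, which holds.

True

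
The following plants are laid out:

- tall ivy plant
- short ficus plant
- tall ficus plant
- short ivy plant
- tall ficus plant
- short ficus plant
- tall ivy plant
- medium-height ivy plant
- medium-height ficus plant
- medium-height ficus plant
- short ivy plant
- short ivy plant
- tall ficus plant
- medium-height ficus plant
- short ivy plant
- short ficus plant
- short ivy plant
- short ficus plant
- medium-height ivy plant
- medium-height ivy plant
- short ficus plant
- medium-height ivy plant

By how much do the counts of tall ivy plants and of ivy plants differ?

tall ivy plants: 2. ivy plants: 11.
|2 − 11| = 11 − 2 = 9.

9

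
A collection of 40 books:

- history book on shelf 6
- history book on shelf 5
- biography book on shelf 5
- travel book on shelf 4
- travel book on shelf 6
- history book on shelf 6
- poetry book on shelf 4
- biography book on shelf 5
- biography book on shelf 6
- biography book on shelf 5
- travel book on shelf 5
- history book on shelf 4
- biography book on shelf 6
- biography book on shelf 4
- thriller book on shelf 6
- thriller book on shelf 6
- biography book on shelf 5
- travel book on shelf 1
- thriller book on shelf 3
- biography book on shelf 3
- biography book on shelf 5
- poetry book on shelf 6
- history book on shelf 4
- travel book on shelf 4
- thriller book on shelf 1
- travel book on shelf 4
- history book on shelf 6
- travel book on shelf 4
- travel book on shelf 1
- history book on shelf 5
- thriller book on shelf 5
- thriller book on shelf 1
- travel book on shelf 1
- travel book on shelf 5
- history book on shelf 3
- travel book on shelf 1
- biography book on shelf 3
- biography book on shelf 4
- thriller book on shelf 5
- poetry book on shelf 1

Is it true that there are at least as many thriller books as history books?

False

thriller books: 7.
history books: 8.
The claim requires 7 ≥ 8, which does not hold.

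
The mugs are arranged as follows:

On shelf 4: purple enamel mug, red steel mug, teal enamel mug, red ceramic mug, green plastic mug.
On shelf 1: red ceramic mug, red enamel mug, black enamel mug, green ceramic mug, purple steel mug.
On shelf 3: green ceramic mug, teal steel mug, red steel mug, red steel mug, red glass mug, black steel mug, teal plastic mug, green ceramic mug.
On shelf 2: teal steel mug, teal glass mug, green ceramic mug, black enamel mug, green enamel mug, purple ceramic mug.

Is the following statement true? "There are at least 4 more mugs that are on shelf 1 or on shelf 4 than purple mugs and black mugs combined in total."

True

mugs on shelf 1 or on shelf 4: 10.
purple mugs: 3; black mugs: 3; combined: 3 + 3 = 6.
The claim requires 10 − 6 = 4 ≥ 4, which holds.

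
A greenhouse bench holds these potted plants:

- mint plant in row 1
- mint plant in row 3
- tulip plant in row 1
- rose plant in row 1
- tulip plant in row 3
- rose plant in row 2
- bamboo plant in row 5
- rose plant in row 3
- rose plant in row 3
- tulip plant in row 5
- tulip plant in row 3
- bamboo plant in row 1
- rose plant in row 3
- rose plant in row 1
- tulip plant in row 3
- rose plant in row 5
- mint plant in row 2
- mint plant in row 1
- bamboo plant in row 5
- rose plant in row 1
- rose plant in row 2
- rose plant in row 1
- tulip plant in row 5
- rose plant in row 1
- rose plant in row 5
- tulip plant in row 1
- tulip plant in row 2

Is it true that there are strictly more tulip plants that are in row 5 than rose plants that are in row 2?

False

There are 2 tulip plants in row 5.
There are 2 rose plants in row 2.
The claim requires 2 > 2, which does not hold.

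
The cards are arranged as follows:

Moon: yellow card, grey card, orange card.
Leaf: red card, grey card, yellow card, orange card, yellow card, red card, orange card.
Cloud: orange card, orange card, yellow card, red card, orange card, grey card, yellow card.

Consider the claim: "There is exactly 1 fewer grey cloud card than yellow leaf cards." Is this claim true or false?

There is 1 grey cloud card.
There are 2 yellow leaf cards.
The claim requires 2 − 1 (= 1) to equal 1, which holds.

True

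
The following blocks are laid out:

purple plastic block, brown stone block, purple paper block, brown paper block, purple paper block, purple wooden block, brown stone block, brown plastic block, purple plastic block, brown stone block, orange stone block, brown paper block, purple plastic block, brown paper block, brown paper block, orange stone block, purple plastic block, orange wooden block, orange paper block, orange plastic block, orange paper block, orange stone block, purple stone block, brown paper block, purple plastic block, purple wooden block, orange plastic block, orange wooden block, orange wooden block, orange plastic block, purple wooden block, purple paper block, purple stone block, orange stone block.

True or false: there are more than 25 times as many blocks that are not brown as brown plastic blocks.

|blocks that are not brown| = 25.
|brown plastic blocks| = 1.
The claim requires 25 > 25 × 1 = 25, which does not hold.

False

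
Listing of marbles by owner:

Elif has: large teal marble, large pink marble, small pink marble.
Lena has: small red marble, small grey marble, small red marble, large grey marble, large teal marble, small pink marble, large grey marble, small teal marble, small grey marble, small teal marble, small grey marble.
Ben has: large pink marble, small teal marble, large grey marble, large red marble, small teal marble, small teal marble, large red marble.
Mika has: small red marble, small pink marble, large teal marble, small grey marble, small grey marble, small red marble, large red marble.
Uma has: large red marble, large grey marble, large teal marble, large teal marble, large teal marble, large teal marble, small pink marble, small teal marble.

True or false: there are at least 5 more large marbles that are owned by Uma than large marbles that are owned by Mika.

False

|large marbles owned by Uma| = 6.
|large marbles owned by Mika| = 2.
The claim requires 6 − 2 = 4 ≥ 5, which does not hold.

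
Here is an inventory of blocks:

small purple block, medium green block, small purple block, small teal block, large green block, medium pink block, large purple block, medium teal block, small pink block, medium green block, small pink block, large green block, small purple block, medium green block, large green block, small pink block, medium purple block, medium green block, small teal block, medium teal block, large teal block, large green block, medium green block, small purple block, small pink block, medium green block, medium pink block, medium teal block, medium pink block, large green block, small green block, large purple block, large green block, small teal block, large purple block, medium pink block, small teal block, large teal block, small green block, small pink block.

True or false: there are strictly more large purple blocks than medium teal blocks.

large purple blocks: 3.
medium teal blocks: 3.
The claim requires 3 > 3, which does not hold.

False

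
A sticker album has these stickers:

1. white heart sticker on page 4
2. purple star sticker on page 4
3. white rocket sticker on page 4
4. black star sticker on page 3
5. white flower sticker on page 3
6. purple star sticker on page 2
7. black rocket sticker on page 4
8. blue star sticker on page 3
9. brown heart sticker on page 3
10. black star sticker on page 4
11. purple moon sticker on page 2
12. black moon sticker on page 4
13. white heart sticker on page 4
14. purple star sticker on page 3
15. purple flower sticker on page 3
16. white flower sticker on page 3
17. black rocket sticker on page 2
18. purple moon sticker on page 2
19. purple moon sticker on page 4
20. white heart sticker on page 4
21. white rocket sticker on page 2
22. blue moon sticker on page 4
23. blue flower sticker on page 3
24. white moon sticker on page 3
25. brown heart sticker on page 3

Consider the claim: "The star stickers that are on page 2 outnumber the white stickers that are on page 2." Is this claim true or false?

star stickers on page 2: 1.
white stickers on page 2: 1.
The claim requires 1 > 1, which does not hold.

False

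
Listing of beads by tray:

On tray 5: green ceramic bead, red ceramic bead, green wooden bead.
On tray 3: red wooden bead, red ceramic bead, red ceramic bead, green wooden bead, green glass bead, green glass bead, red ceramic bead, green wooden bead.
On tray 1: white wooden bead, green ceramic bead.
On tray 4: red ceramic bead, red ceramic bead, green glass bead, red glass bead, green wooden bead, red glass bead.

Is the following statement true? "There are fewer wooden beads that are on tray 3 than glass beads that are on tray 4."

False

|wooden beads on tray 3| = 3.
|glass beads on tray 4| = 3.
The claim requires 3 < 3, which does not hold.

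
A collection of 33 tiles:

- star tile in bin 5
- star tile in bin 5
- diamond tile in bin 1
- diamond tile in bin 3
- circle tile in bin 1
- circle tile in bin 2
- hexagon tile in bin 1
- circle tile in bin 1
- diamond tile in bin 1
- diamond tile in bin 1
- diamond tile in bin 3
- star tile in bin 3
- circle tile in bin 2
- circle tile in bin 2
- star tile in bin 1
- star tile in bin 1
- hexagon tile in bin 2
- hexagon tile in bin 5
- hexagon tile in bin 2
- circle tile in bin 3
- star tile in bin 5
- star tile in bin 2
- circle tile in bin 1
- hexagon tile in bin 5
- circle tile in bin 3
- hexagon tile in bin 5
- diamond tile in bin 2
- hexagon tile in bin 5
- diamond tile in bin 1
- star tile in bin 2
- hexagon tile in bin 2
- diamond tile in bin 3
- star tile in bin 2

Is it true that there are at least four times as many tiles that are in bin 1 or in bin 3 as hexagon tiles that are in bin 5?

|tiles in bin 1 or in bin 3| = 16.
|hexagon tiles in bin 5| = 4.
The claim requires 16 ≥ 4 × 4 = 16, which holds.

True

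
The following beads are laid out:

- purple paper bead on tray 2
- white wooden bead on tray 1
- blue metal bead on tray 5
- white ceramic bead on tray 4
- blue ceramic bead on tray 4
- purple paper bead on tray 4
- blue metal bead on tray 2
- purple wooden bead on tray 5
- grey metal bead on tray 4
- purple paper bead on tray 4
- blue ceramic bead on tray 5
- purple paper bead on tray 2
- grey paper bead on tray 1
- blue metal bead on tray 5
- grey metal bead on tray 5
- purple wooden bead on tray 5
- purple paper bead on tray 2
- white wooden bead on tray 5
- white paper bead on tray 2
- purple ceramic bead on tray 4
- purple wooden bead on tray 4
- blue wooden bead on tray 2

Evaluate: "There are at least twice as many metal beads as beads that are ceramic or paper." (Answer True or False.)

metal beads: 5.
beads that are ceramic or paper: 11.
The claim requires 5 ≥ 2 × 11 = 22, which does not hold.

False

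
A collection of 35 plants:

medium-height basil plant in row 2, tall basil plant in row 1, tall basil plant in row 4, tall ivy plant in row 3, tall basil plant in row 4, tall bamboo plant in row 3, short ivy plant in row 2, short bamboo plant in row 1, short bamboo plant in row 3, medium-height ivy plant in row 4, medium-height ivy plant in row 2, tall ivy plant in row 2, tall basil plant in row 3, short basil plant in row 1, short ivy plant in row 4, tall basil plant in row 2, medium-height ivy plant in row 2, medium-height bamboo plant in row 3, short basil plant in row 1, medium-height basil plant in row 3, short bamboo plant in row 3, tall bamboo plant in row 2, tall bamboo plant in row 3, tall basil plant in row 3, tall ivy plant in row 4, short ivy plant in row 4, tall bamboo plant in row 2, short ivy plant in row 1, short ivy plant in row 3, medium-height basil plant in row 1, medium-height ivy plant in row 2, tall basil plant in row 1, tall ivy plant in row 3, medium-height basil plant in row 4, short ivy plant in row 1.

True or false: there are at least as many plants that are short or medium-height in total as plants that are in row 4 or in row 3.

|plants that are short or medium-height| = 20.
|plants in row 4 or in row 3| = 18.
The claim requires 20 ≥ 18, which holds.

True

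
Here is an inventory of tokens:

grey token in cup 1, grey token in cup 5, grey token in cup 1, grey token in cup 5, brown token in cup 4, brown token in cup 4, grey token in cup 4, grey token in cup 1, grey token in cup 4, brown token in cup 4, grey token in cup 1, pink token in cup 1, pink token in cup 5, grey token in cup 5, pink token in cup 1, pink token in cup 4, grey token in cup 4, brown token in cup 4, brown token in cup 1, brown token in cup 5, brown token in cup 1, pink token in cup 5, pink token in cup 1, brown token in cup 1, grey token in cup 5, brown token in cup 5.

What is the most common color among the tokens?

grey

Counts by color: grey 11, brown 9, pink 6.
The maximum is 11, held uniquely by grey.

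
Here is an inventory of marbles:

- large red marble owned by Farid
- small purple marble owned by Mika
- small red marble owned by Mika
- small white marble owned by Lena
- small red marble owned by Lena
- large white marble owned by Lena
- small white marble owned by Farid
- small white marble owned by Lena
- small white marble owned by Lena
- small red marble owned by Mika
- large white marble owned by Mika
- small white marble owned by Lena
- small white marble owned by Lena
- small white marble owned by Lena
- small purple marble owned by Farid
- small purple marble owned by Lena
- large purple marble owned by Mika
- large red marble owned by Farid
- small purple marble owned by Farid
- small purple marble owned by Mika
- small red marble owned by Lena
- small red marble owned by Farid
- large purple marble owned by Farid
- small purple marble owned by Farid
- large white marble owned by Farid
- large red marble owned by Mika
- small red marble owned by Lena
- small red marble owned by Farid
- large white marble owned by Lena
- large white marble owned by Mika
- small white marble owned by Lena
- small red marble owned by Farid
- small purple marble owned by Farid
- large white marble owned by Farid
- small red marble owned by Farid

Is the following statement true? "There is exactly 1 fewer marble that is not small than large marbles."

There are 11 marbles that are not small.
There are 11 large marbles.
The claim requires 11 − 11 (= 0) to equal 1, which does not hold.

False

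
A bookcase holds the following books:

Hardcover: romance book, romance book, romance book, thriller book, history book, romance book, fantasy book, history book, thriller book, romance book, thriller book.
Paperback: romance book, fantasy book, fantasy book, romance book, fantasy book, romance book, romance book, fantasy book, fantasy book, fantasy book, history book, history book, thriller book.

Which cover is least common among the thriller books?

paperback

Counts by cover (restricted to thriller books): hardcover 3, paperback 1.
The minimum is 1, held uniquely by paperback.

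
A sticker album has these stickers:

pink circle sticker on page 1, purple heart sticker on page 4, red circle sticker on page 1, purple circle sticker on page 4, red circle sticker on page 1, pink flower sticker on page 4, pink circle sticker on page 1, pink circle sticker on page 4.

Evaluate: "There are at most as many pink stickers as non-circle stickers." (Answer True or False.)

|pink stickers| = 4.
|non-circle stickers| = 2.
The claim requires 4 ≤ 2, which does not hold.

False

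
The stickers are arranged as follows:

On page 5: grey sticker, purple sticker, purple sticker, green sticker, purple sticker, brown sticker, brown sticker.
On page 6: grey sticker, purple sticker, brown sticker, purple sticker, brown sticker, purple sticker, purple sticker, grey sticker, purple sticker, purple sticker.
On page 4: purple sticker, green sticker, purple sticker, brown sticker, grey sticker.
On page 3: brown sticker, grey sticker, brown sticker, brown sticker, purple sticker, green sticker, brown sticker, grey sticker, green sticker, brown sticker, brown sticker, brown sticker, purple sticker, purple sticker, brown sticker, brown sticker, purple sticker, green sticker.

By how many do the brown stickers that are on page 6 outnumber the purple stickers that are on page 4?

0

brown stickers on page 6: 2.
purple stickers on page 4: 2.
2 − 2 = 0.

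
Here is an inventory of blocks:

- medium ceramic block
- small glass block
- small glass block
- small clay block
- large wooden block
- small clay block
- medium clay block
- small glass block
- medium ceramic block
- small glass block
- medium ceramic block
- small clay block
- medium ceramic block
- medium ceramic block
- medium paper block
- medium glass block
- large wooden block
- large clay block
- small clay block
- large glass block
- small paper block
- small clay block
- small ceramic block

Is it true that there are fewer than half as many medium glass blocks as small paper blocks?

|medium glass blocks| = 1.
|small paper blocks| = 1.
The claim requires 2 × 1 = 2 < 1, which does not hold.

False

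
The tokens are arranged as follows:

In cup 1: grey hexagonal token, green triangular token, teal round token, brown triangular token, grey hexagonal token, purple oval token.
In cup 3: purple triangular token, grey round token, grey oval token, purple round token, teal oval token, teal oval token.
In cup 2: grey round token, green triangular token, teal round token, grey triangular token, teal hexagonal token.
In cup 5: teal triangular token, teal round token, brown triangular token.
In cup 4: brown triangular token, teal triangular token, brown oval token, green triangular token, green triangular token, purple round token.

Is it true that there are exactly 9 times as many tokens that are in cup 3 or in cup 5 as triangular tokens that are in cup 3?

tokens in cup 3 or in cup 5: 9.
triangular tokens in cup 3: 1.
The claim requires 9 = 9 × 1 = 9, which holds.

True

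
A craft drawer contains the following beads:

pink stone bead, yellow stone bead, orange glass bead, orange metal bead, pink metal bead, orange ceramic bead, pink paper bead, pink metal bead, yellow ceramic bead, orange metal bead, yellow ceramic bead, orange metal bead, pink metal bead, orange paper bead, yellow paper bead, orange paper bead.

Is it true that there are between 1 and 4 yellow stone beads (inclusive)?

There is 1 yellow stone bead.
The claim requires 1 ≤ 1 ≤ 4, which holds.

True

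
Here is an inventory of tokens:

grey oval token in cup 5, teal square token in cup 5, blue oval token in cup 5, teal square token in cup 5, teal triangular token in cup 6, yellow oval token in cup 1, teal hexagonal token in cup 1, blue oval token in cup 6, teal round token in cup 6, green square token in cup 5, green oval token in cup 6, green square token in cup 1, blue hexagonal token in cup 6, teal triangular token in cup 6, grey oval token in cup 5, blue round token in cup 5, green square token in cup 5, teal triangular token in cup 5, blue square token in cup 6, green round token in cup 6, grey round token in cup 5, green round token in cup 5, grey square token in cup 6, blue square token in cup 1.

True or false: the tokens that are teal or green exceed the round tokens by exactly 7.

False

There are 13 tokens that are teal or green.
There are 5 round tokens.
The claim requires 13 − 5 (= 8) to equal 7, which does not hold.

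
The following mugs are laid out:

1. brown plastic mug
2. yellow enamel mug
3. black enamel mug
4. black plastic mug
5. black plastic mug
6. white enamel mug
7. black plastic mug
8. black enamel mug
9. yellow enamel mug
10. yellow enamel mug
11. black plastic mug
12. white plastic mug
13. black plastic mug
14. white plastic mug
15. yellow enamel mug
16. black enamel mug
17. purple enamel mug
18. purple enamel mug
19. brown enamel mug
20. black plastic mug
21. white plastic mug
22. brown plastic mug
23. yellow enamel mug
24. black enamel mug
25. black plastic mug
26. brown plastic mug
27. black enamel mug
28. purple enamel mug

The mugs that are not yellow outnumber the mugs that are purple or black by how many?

8

mugs that are not yellow: 23.
mugs that are purple or black: 15.
23 − 15 = 8.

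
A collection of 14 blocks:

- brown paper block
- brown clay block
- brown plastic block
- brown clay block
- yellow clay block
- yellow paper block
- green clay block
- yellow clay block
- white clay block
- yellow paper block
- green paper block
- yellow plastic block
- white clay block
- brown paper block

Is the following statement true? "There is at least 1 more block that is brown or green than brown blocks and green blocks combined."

There are 7 blocks that are brown or green.
brown blocks: 5; green blocks: 2; combined: 5 + 2 = 7.
The claim requires 7 − 7 = 0 ≥ 1, which does not hold.

False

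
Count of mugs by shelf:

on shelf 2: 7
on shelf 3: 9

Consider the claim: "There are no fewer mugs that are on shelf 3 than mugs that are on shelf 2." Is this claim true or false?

There are 9 mugs on shelf 3.
There are 7 mugs on shelf 2.
The claim requires 9 ≥ 7, which holds.

True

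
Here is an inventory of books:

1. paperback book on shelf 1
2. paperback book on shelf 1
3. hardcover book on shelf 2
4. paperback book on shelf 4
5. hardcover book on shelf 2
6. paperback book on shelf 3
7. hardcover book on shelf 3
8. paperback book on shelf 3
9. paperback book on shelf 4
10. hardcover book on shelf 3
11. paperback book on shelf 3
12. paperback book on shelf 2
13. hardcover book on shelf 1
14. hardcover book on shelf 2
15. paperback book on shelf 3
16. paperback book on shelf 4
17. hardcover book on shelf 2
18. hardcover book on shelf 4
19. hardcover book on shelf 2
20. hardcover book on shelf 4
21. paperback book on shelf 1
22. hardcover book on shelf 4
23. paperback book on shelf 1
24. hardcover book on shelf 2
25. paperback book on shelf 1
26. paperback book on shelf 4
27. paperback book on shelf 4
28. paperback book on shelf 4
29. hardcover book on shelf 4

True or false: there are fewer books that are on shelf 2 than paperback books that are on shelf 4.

There are 7 books on shelf 2.
There are 6 paperback books on shelf 4.
The claim requires 7 < 6, which does not hold.

False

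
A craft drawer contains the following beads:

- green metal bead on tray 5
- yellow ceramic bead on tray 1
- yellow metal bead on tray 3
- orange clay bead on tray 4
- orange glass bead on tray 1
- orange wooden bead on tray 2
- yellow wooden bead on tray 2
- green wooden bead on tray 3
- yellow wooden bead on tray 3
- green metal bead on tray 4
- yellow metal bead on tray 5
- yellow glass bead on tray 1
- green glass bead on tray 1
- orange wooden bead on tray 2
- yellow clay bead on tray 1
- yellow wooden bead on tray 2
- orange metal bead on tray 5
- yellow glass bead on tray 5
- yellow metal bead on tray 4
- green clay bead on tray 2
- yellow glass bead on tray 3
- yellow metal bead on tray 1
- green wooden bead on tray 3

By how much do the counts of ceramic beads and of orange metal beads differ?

ceramic beads: 1. orange metal beads: 1.
|1 − 1| = 1 − 1 = 0.

0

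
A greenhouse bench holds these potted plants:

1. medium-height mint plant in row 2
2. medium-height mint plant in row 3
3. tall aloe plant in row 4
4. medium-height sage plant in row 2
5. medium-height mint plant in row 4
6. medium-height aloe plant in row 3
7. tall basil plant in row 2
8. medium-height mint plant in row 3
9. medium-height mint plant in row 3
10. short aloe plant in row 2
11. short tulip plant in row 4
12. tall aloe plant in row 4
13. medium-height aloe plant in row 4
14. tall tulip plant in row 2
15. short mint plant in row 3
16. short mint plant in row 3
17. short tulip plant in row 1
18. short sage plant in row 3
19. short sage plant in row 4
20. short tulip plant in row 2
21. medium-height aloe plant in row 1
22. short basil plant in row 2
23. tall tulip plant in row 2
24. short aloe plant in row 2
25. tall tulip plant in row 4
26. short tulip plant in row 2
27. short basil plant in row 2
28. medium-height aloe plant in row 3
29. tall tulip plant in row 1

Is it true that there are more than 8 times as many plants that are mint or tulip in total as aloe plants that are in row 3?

False

plants that are mint or tulip: 15.
aloe plants in row 3: 2.
The claim requires 15 > 8 × 2 = 16, which does not hold.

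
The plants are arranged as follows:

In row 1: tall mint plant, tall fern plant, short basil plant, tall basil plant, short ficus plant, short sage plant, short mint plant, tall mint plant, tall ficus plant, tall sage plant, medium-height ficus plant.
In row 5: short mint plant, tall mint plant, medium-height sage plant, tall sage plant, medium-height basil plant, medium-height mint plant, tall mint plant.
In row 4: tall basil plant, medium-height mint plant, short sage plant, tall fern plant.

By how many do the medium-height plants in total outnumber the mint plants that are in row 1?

2

medium-height plants: 5.
mint plants in row 1: 3.
5 − 3 = 2.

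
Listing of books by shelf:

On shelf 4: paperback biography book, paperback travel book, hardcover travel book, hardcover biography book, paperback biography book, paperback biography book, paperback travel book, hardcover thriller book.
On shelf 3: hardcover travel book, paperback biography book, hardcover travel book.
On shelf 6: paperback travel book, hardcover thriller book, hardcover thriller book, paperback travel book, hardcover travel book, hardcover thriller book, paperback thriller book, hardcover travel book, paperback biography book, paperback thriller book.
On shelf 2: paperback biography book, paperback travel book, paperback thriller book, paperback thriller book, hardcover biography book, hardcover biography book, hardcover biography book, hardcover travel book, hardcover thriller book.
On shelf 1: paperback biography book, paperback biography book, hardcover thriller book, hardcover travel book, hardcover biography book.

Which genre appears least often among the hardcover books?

Counts by genre (restricted to hardcover books): travel 7, thriller 6, biography 5.
The minimum is 5, held uniquely by biography.

biography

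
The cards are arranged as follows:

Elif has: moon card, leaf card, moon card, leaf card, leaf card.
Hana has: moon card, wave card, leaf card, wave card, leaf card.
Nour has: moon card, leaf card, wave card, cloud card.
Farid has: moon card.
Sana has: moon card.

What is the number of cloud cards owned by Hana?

0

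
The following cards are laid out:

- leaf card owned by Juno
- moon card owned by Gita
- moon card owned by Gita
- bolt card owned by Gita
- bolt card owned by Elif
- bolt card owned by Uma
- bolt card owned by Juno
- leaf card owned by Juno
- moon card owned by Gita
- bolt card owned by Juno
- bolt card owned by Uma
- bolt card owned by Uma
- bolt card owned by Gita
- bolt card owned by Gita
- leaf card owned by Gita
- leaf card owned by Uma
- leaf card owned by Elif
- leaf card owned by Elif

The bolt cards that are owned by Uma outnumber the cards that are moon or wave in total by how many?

bolt cards owned by Uma: 3.
cards that are moon or wave: 3.
3 − 3 = 0.

0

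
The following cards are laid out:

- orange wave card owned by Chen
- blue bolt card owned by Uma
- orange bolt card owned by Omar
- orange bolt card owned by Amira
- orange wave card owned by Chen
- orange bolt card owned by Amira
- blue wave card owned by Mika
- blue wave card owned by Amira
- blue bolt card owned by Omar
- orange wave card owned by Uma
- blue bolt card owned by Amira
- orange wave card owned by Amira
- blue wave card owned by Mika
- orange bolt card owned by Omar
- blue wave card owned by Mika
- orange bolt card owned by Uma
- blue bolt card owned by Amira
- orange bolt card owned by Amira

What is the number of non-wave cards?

10

Total cards: 18; with the excluded value: 8; remaining 18 − 8 = 10.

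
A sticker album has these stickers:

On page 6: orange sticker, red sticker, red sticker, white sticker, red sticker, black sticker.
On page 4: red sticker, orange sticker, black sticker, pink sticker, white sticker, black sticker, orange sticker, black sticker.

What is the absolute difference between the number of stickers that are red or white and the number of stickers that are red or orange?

1

stickers that are red or white: 6. stickers that are red or orange: 7.
|6 − 7| = 7 − 6 = 1.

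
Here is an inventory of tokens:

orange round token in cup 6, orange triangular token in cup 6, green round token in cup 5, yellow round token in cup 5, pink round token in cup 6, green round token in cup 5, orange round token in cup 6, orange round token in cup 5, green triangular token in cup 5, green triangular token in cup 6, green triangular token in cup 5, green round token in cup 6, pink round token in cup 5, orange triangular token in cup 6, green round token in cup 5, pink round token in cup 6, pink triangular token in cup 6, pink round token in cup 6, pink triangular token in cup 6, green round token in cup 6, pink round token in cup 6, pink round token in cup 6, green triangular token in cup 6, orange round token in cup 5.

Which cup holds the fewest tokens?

Counts by cup: cup 6→15, cup 5→9.
The minimum is 9, held uniquely by cup 5.

cup 5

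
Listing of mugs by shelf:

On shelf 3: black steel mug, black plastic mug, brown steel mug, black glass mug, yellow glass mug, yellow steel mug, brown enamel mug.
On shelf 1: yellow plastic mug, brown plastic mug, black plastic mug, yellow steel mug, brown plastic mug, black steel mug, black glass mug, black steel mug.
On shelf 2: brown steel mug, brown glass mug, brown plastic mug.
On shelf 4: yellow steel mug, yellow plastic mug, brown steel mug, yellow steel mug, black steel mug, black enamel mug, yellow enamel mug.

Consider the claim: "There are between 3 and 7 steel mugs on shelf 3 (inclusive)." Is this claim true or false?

True

There are 3 steel mugs on shelf 3.
The claim requires 3 ≤ 3 ≤ 7, which holds.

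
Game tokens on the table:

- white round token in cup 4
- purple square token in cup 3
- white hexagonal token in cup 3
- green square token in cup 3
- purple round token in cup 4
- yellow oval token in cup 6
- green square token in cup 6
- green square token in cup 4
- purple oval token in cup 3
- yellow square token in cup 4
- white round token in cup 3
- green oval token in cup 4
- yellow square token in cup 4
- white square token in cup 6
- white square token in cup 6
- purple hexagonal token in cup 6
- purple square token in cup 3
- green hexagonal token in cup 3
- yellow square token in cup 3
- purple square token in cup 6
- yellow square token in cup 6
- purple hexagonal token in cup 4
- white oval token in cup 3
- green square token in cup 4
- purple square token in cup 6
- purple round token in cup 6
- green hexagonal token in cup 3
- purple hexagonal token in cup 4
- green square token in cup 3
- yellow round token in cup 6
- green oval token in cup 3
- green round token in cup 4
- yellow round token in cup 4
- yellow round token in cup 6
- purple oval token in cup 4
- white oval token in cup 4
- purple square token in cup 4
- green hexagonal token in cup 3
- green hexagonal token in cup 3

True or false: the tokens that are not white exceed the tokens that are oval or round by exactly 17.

True

There are 32 tokens that are not white.
There are 15 tokens that are oval or round.
The claim requires 32 − 15 (= 17) to equal 17, which holds.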